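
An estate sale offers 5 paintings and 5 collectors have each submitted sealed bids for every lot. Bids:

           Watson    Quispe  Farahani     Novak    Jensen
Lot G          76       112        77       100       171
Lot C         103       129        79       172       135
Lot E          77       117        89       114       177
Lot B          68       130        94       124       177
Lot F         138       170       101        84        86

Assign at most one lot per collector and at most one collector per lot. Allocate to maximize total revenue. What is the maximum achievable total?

Maximum total: $700

This is the linear assignment problem.
Optimal: Watson→Lot F ($138), Quispe→Lot B ($130), Farahani→Lot E ($89), Novak→Lot C ($172), Jensen→Lot G ($171) — total 138+130+89+172+171 = $700.
Column-greedy (each lot in turn goes to its best remaining collector) gives $692, worse by 8.
Swapping Quispe↔Jensen (Quispe→Lot G $112, Jensen→Lot B $177) loses 12.
Every other assignment is strictly worse.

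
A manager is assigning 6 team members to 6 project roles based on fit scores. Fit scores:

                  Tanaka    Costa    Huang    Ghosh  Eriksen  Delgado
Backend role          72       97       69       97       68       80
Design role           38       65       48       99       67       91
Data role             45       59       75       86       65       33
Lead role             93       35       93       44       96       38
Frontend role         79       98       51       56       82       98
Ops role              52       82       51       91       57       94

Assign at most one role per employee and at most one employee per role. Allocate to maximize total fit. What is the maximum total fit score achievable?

Maximum total: 540 pts

Optimal: Tanaka→Lead role (93 pts), Costa→Backend role (97 pts), Huang→Data role (75 pts), Ghosh→Design role (99 pts), Eriksen→Frontend role (82 pts), Delgado→Ops role (94 pts) — total 93+97+75+99+82+94 = 540 pts.
Max-entry greedy (repeatedly take the single best remaining cell) gives 534 pts, worse by 6.
Swapping Ghosh↔Delgado (Ghosh→Ops role 91 pts, Delgado→Design role 91 pts) loses 11.
Checked against all permutations: 540 pts is optimal.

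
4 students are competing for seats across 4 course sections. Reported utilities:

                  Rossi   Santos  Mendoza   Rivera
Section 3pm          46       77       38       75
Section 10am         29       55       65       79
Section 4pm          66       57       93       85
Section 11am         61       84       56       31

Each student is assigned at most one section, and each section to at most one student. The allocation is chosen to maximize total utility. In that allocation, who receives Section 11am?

Rossi receives Section 11am.

This is a one-to-one assignment (maximum-weight bipartite matching).
Optimal: Rossi→Section 11am (61 points), Santos→Section 3pm (77 points), Mendoza→Section 4pm (93 points), Rivera→Section 10am (79 points) — total 61+77+93+79 = 310 points.
Row-greedy (each student in turn takes its best remaining section) gives 290 points, worse by 20.
Next-best assignment: Rossi→Section 3pm, Santos→Section 11am, Mendoza→Section 4pm, Rivera→Section 10am = 302 points.
Swapping Rossi↔Santos (Rossi→Section 3pm 46 points, Santos→Section 11am 84 points) loses 8.
Every other assignment is strictly worse.
Rossi's own top section is Section 4pm (66 points), but forcing Rossi→Section 4pm and reassigning the rest optimally gives only 290 points — worse by 20.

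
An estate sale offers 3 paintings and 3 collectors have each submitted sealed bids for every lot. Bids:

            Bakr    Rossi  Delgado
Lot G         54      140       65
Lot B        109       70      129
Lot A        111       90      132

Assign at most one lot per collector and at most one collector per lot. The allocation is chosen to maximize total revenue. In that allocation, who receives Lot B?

Optimal: Bakr→Lot B ($109), Rossi→Lot G ($140), Delgado→Lot A ($132) — total 109+140+132 = $381.
Column-greedy (each lot in turn goes to its best remaining collector) gives $380, worse by 1.
Next-best assignment: Bakr→Lot A, Rossi→Lot G, Delgado→Lot B = $380.
Bakr's own top lot is Lot A ($111), but forcing Bakr→Lot A and reassigning the rest optimally gives only $380 — worse by 1.

Bakr receives Lot B.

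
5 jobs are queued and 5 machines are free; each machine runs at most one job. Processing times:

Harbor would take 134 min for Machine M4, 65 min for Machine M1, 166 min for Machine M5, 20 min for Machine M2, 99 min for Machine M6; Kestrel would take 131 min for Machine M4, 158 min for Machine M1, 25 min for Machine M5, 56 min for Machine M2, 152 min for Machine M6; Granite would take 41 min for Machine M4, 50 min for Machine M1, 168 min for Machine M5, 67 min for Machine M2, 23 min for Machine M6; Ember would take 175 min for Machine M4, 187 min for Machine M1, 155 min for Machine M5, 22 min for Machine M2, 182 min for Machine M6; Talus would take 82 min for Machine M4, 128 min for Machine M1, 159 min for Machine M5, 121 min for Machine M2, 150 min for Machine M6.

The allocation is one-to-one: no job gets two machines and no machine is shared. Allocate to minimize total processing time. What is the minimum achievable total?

Minimum total: 217 min

This is a one-to-one assignment (minimum-cost bipartite matching).
Optimal: Harbor→Machine M1 (65 min), Kestrel→Machine M5 (25 min), Granite→Machine M6 (23 min), Ember→Machine M2 (22 min), Talus→Machine M4 (82 min) — total 65+25+23+22+82 = 217 min.
Column-greedy (each machine in turn goes to its cheapest remaining job) gives 303 min, worse by 86.
Next-best assignment: Harbor→Machine M6, Kestrel→Machine M5, Granite→Machine M1, Ember→Machine M2, Talus→Machine M4 = 278 min.
Swapping Harbor↔Talus (Harbor→Machine M4 134 min, Talus→Machine M1 128 min) adds 115.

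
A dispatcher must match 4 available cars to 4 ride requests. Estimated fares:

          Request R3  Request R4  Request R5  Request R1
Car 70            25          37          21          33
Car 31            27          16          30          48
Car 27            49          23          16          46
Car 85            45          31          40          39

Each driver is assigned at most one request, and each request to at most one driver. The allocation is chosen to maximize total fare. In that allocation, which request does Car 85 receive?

Optimal: Car 70→Request R4 ($37), Car 31→Request R1 ($48), Car 27→Request R3 ($49), Car 85→Request R5 ($40) — total 37+48+49+40 = $174.
Every other assignment is strictly worse.
Car 85's own top request is Request R3 ($45), but forcing Car 85→Request R3 and reassigning the rest optimally gives only $158 — worse by 16.

Car 85 receives Request R5.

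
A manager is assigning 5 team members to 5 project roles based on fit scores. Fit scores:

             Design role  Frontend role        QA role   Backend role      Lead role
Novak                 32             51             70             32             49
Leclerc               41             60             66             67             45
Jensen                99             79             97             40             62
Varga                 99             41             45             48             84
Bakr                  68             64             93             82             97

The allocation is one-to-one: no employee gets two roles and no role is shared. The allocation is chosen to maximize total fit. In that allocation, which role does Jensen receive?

Jensen receives Frontend role.

Optimal: Novak→QA role (70 pts), Leclerc→Backend role (67 pts), Jensen→Frontend role (79 pts), Varga→Design role (99 pts), Bakr→Lead role (97 pts) — total 70+67+79+99+97 = 412 pts.
Max-entry greedy (repeatedly take the single best remaining cell) gives 374 pts, worse by 38.
Next-best assignment: Novak→Frontend role, Leclerc→Backend role, Jensen→QA role, Varga→Design role, Bakr→Lead role = 411 pts.
Jensen's own top role is Design role (99 pts), but forcing Jensen→Design role and reassigning the rest optimally gives only 395 pts — worse by 17.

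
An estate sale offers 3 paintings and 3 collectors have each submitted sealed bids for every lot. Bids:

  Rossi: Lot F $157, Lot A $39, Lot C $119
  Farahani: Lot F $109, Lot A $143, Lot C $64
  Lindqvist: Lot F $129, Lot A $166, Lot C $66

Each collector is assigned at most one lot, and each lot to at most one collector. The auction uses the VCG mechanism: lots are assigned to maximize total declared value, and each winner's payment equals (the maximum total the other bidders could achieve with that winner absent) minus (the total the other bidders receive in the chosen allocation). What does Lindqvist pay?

Efficient allocation: Rossi→Lot C ($119), Farahani→Lot F ($109), Lindqvist→Lot A ($166); total welfare W = $394.
Lindqvist receives Lot A at value $166, so the others get W − 166 = $228.
Without Lindqvist: best allocation of the remaining 2 bidders over all 3 lots is Rossi→Lot F ($157), Farahani→Lot A ($143), total $300.
VCG payment = (others' best without Lindqvist) − (others' welfare with Lindqvist) = 300 − 228 = $72.

Lindqvist pays $72.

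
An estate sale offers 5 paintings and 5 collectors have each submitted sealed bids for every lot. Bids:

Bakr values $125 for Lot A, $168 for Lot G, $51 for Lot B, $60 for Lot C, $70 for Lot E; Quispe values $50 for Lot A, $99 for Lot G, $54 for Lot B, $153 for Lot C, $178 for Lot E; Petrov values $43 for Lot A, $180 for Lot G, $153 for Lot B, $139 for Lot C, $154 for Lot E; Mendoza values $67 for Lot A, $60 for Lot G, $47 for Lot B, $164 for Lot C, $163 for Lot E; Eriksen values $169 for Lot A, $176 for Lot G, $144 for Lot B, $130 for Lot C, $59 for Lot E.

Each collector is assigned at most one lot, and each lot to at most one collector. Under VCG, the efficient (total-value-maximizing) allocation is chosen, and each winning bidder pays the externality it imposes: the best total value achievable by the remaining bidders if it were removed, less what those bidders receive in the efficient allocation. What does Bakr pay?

Efficient allocation: Bakr→Lot G ($168), Quispe→Lot E ($178), Petrov→Lot B ($153), Mendoza→Lot C ($164), Eriksen→Lot A ($169); total welfare W = $832.
Bakr receives Lot G at value $168, so the others get W − 168 = $664.
Without Bakr: best allocation of the remaining 4 bidders over all 5 lots is Quispe→Lot E ($178), Petrov→Lot G ($180), Mendoza→Lot C ($164), Eriksen→Lot A ($169), total $691.
VCG payment = (others' best without Bakr) − (others' welfare with Bakr) = 691 − 664 = $27.

Bakr pays $27.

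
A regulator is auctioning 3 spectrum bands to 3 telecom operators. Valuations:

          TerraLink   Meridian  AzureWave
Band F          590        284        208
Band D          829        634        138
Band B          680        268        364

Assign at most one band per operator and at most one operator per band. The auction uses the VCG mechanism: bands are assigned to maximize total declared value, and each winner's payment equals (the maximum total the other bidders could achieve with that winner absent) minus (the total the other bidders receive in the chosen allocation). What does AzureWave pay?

AzureWave pays $90M.

Efficient allocation: TerraLink→Band F ($590M), Meridian→Band D ($634M), AzureWave→Band B ($364M); total welfare W = $1588M.
AzureWave receives Band B at value $364M, so the others get W − 364 = $1224M.
Without AzureWave: best allocation of the remaining 2 bidders over all 3 bands is TerraLink→Band B ($680M), Meridian→Band D ($634M), total $1314M.
VCG payment = (others' best without AzureWave) − (others' welfare with AzureWave) = 1314 − 1224 = $90M.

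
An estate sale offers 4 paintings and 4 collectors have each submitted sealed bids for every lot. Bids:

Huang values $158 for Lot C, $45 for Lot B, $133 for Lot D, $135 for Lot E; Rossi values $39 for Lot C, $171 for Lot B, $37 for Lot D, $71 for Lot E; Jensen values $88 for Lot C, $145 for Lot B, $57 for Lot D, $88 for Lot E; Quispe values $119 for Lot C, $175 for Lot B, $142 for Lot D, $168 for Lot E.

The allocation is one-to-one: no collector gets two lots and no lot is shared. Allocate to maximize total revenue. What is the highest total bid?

Maximum total: $560

Optimal: Huang→Lot D ($133), Rossi→Lot B ($171), Jensen→Lot C ($88), Quispe→Lot E ($168) — total 133+171+88+168 = $560.
Next-best assignment: Huang→Lot C, Rossi→Lot B, Jensen→Lot E, Quispe→Lot D = $559.
Swapping Jensen↔Quispe (Jensen→Lot E $88, Quispe→Lot C $119) loses 49.
Every other assignment is strictly worse.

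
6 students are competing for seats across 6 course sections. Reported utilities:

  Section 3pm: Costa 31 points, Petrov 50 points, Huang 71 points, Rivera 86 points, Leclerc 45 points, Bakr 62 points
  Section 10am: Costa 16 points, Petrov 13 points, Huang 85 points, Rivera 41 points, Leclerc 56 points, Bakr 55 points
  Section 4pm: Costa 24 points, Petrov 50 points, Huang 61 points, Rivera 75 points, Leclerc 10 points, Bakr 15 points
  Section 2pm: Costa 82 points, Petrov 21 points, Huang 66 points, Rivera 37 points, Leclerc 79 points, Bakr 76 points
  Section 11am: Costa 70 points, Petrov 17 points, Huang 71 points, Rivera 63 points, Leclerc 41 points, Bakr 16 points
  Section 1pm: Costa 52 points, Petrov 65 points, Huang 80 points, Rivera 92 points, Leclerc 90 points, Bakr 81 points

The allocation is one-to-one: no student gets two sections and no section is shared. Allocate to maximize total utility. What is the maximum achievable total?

This is the linear assignment problem.
Optimal: Costa→Section 11am (70 points), Petrov→Section 4pm (50 points), Huang→Section 10am (85 points), Rivera→Section 3pm (86 points), Leclerc→Section 1pm (90 points), Bakr→Section 2pm (76 points) — total 70+50+85+86+90+76 = 457 points.

Maximum total: 457 points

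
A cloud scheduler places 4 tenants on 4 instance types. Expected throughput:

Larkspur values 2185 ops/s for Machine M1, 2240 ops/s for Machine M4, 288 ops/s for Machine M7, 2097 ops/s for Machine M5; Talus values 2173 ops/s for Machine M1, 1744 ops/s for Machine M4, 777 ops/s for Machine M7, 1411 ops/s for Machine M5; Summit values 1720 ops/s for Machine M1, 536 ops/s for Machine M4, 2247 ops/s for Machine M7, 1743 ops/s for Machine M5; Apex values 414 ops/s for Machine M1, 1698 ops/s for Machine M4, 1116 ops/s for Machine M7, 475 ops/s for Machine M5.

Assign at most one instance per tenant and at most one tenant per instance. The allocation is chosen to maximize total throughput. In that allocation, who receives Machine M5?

This is the linear assignment problem.
Optimal: Larkspur→Machine M5 (2097 ops/s), Talus→Machine M1 (2173 ops/s), Summit→Machine M7 (2247 ops/s), Apex→Machine M4 (1698 ops/s) — total 2097+2173+2247+1698 = 8215 ops/s.
Larkspur's own top instance is Machine M4 (2240 ops/s), but forcing Larkspur→Machine M4 and reassigning the rest optimally gives only 7272 ops/s — worse by 943.

Larkspur receives Machine M5.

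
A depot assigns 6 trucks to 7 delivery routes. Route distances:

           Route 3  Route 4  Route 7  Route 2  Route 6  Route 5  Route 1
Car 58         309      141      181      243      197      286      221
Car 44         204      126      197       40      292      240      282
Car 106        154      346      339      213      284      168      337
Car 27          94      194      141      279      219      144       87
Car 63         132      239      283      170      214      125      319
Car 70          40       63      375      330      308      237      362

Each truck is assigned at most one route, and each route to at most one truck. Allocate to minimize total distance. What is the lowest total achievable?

Min total: 650 km

This is a one-to-one assignment (minimum-cost bipartite matching).
Optimal: Car 58→Route 7 (181 km), Car 44→Route 2 (40 km), Car 106→Route 3 (154 km), Car 27→Route 1 (87 km), Car 63→Route 5 (125 km), Car 70→Route 4 (63 km) — total 181+40+154+87+125+63 = 650 km.
Every other assignment is strictly worse.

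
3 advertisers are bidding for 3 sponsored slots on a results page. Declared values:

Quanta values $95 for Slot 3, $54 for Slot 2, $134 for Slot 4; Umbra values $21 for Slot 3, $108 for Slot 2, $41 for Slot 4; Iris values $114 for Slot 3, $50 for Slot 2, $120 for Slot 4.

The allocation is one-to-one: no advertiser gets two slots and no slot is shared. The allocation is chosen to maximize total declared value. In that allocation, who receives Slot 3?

Optimal: Quanta→Slot 4 ($134), Umbra→Slot 2 ($108), Iris→Slot 3 ($114) — total 134+108+114 = $356.
Swapping Iris↔Quanta (Iris→Slot 4 $120, Quanta→Slot 3 $95) loses 33.
Iris's own top slot is Slot 4 ($120), but forcing Iris→Slot 4 and reassigning the rest optimally gives only $323 — worse by 33.

Iris receives Slot 3.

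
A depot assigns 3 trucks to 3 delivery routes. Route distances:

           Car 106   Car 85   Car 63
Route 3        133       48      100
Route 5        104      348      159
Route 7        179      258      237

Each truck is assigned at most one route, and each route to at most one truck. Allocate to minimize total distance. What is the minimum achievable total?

Min total: 386 km

Treat this as an assignment problem: match each truck to one route.
Optimal: Car 106→Route 7 (179 km), Car 85→Route 3 (48 km), Car 63→Route 5 (159 km) — total 179+48+159 = 386 km.
Min-entry greedy (repeatedly take the single cheapest remaining cell) gives 389 km, worse by 3.
Next-best assignment: Car 106→Route 5, Car 85→Route 3, Car 63→Route 7 = 389 km.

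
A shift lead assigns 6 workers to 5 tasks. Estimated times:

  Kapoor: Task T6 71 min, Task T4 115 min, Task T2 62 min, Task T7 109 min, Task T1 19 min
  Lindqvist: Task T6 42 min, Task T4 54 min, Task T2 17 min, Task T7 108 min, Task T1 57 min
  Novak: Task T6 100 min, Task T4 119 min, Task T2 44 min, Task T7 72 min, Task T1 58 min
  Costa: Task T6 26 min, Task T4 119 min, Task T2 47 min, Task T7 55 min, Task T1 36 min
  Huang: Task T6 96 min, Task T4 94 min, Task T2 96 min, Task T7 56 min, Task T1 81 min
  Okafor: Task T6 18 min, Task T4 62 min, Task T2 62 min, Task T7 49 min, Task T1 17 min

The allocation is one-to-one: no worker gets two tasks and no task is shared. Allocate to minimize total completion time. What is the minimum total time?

Min total: 180 min

This is the linear assignment problem.
Optimal: Costa→Task T6 (26 min), Okafor→Task T4 (62 min), Lindqvist→Task T2 (17 min), Huang→Task T7 (56 min), Kapoor→Task T1 (19 min) — total 26+62+17+56+19 = 180 min.
Min-entry greedy (repeatedly take the single cheapest remaining cell) gives 231 min, worse by 51.
Next-best assignment: Okafor→Task T6, Lindqvist→Task T4, Novak→Task T2, Costa→Task T7, Kapoor→Task T1 = 190 min.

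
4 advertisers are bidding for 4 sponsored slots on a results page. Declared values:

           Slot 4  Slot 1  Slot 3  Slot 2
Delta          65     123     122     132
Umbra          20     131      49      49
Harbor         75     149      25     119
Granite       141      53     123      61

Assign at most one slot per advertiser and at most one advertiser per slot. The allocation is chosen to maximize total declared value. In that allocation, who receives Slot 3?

Optimal: Delta→Slot 3 ($122), Umbra→Slot 1 ($131), Harbor→Slot 2 ($119), Granite→Slot 4 ($141) — total 122+131+119+141 = $513.
Column-greedy (each slot in turn goes to its best remaining advertiser) gives $461, worse by 52.
Every other assignment is strictly worse.
Delta's own top slot is Slot 2 ($132), but forcing Delta→Slot 2 and reassigning the rest optimally gives only $471 — worse by 42.

Delta receives Slot 3.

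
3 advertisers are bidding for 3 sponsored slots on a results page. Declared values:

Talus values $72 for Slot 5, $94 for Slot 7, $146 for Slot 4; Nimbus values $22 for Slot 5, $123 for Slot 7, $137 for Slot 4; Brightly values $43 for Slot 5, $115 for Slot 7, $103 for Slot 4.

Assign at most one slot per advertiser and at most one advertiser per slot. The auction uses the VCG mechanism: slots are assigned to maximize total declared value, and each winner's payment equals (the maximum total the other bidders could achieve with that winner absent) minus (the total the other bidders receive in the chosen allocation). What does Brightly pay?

Brightly pays $60.

Efficient allocation: Talus→Slot 5 ($72), Nimbus→Slot 4 ($137), Brightly→Slot 7 ($115); total welfare W = $324.
Brightly receives Slot 7 at value $115, so the others get W − 115 = $209.
Without Brightly: best allocation of the remaining 2 bidders over all 3 slots is Talus→Slot 4 ($146), Nimbus→Slot 7 ($123), total $269.
VCG payment = (others' best without Brightly) − (others' welfare with Brightly) = 269 − 209 = $60.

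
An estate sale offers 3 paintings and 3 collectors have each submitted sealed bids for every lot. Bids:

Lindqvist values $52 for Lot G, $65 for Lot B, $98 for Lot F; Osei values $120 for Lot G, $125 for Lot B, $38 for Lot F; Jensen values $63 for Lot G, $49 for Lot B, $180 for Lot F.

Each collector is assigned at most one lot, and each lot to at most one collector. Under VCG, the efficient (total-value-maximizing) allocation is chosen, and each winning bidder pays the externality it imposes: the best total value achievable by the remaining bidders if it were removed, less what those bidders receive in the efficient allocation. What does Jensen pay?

Efficient allocation: Lindqvist→Lot B ($65), Osei→Lot G ($120), Jensen→Lot F ($180); total welfare W = $365.
Jensen receives Lot F at value $180, so the others get W − 180 = $185.
Without Jensen: best allocation of the remaining 2 bidders over all 3 lots is Lindqvist→Lot F ($98), Osei→Lot B ($125), total $223.
VCG payment = (others' best without Jensen) − (others' welfare with Jensen) = 223 − 185 = $38.

Jensen pays $38.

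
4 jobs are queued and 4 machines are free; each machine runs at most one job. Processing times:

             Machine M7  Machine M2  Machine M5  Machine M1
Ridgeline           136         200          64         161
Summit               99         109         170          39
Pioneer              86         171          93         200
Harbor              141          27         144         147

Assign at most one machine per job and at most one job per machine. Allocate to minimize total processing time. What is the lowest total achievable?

Minimum total: 216 min

This is the linear assignment problem.
Optimal: Ridgeline→Machine M5 (64 min), Summit→Machine M1 (39 min), Pioneer→Machine M7 (86 min), Harbor→Machine M2 (27 min) — total 64+39+86+27 = 216 min.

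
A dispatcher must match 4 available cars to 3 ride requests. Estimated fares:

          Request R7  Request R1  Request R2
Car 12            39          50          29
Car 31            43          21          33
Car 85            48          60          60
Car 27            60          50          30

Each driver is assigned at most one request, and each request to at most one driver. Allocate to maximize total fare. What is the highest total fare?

This is the linear assignment problem.
Optimal: Car 27→Request R7 ($60), Car 12→Request R1 ($50), Car 85→Request R2 ($60) — total 60+50+60 = $170.
Max-entry greedy (repeatedly take the single best remaining cell) gives $153, worse by 17.
Next-best assignment: Car 31→Request R7, Car 12→Request R1, Car 85→Request R2 = $153.

Maximum total: $170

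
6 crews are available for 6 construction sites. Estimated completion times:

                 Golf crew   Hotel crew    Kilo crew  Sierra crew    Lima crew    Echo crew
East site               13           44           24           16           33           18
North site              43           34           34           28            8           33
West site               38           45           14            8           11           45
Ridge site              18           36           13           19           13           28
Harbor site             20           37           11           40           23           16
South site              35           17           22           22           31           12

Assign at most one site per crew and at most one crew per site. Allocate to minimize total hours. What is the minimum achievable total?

Minimum total: 75 hours

This is a one-to-one assignment (minimum-cost bipartite matching).
Optimal: Golf crew→East site (13 hours), Hotel crew→South site (17 hours), Kilo crew→Ridge site (13 hours), Sierra crew→West site (8 hours), Lima crew→North site (8 hours), Echo crew→Harbor site (16 hours) — total 13+17+13+8+8+16 = 75 hours.
Row-greedy (each crew in turn takes its cheapest remaining site) gives 85 hours, worse by 10.
Swapping Echo crew↔Sierra crew (Echo crew→West site 45 hours, Sierra crew→Harbor site 40 hours) adds 61.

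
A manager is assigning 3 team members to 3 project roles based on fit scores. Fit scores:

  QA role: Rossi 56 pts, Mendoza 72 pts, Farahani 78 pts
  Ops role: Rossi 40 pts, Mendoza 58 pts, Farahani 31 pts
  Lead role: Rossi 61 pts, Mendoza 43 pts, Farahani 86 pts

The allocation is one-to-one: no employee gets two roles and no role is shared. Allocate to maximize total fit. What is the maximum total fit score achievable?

Max total: 200 pts

Optimal: Rossi→QA role (56 pts), Mendoza→Ops role (58 pts), Farahani→Lead role (86 pts) — total 56+58+86 = 200 pts.
Max-entry greedy (repeatedly take the single best remaining cell) gives 198 pts, worse by 2.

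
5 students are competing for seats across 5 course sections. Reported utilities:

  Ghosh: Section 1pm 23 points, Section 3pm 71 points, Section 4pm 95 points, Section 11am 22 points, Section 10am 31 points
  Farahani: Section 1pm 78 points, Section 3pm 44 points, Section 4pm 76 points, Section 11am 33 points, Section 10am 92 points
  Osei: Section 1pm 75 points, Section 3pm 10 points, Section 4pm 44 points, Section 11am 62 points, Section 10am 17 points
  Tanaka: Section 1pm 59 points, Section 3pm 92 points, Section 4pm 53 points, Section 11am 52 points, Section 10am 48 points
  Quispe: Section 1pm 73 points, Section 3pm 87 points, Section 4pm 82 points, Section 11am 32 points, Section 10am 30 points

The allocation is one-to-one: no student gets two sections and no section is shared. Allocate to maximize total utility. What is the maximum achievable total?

Optimal: Ghosh→Section 4pm (95 points), Farahani→Section 10am (92 points), Osei→Section 11am (62 points), Tanaka→Section 3pm (92 points), Quispe→Section 1pm (73 points) — total 95+92+62+92+73 = 414 points.
Next-best assignment: Ghosh→Section 4pm, Farahani→Section 10am, Osei→Section 1pm, Tanaka→Section 11am, Quispe→Section 3pm = 401 points.
Checked against all permutations: 414 points is optimal.

Max total: 414 points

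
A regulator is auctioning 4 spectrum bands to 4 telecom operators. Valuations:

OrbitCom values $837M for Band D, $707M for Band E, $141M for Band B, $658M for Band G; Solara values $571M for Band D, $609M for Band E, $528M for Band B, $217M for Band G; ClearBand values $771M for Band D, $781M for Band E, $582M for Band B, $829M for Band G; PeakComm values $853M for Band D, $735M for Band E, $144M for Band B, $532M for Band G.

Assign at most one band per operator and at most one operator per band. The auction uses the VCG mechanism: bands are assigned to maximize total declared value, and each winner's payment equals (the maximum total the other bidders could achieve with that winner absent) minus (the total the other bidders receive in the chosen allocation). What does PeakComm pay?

PeakComm pays $81M.

Efficient allocation: OrbitCom→Band D ($837M), Solara→Band B ($528M), ClearBand→Band G ($829M), PeakComm→Band E ($735M); total welfare W = $2929M.
PeakComm receives Band E at value $735M, so the others get W − 735 = $2194M.
Without PeakComm: best allocation of the remaining 3 bidders over all 4 bands is OrbitCom→Band D ($837M), Solara→Band E ($609M), ClearBand→Band G ($829M), total $2275M.
VCG payment = (others' best without PeakComm) − (others' welfare with PeakComm) = 2275 − 2194 = $81M.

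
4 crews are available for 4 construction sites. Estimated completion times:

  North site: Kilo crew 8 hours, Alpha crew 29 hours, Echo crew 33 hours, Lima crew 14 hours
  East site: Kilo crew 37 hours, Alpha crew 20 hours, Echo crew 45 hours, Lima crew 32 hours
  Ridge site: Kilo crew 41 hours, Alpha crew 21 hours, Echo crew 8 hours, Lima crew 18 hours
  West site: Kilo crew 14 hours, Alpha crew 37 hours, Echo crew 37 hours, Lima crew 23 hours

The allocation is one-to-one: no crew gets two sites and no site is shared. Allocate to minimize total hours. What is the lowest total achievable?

Optimal: Kilo crew→West site (14 hours), Alpha crew→East site (20 hours), Echo crew→Ridge site (8 hours), Lima crew→North site (14 hours) — total 14+20+8+14 = 56 hours.
Column-greedy (each site in turn goes to its cheapest remaining crew) gives 59 hours, worse by 3.
No other one-to-one assignment undercuts 56 hours.

Minimum total: 56 hours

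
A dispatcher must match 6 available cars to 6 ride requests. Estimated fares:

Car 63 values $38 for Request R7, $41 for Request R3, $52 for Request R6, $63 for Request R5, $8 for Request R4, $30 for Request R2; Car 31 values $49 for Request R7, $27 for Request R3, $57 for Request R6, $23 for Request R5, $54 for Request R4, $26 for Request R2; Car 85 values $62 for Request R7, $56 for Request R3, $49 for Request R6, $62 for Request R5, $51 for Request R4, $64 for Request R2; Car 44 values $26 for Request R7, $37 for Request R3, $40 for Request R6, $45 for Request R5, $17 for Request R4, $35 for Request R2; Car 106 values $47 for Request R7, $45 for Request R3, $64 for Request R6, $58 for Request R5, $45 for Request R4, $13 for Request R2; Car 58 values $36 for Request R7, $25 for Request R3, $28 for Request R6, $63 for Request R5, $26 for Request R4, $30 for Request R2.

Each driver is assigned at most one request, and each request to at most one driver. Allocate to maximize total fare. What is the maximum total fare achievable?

This is the linear assignment problem.
Optimal: Car 63→Request R7 ($38), Car 31→Request R4 ($54), Car 85→Request R2 ($64), Car 44→Request R3 ($37), Car 106→Request R6 ($64), Car 58→Request R5 ($63) — total 38+54+64+37+64+63 = $320.
Max-entry greedy (repeatedly take the single best remaining cell) gives $318, worse by 2.
Swapping Car 58↔Car 44 (Car 58→Request R3 $25, Car 44→Request R5 $45) loses 30.

Max total: $320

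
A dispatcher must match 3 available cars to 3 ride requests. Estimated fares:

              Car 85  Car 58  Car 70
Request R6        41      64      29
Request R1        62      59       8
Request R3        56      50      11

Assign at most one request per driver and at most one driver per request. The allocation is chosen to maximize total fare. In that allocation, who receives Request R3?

Car 85 receives Request R3.

This is the linear assignment problem.
Optimal: Car 85→Request R3 ($56), Car 58→Request R1 ($59), Car 70→Request R6 ($29) — total 56+59+29 = $144.
Column-greedy (each request in turn goes to its best remaining driver) gives $137, worse by 7.
Next-best assignment: Car 85→Request R1, Car 58→Request R3, Car 70→Request R6 = $141.
Swapping Car 85↔Car 58 (Car 85→Request R1 $62, Car 58→Request R3 $50) loses 3.
No other one-to-one assignment exceeds $144.
Car 85's own top request is Request R1 ($62), but forcing Car 85→Request R1 and reassigning the rest optimally gives only $141 — worse by 3.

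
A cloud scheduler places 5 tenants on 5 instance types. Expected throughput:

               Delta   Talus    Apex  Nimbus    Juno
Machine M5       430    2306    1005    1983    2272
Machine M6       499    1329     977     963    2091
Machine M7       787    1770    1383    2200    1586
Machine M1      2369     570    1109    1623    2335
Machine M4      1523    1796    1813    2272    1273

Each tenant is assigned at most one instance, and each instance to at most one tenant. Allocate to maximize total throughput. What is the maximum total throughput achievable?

Maximum total: 10779 ops/s

Optimal: Delta→Machine M1 (2369 ops/s), Talus→Machine M5 (2306 ops/s), Apex→Machine M4 (1813 ops/s), Nimbus→Machine M7 (2200 ops/s), Juno→Machine M6 (2091 ops/s) — total 2369+2306+1813+2200+2091 = 10779 ops/s.
Max-entry greedy (repeatedly take the single best remaining cell) gives 10421 ops/s, worse by 358.
Swapping Talus↔Nimbus (Talus→Machine M7 1770 ops/s, Nimbus→Machine M5 1983 ops/s) loses 753.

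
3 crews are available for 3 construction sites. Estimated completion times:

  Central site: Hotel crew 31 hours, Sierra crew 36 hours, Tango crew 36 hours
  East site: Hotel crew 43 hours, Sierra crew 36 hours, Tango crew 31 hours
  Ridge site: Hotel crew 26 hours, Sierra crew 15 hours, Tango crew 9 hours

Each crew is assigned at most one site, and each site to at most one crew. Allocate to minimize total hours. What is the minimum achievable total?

Min total: 76 hours

Optimal: Hotel crew→Central site (31 hours), Sierra crew→East site (36 hours), Tango crew→Ridge site (9 hours) — total 31+36+9 = 76 hours.
Row-greedy (each crew in turn takes its cheapest remaining site) gives 93 hours, worse by 17.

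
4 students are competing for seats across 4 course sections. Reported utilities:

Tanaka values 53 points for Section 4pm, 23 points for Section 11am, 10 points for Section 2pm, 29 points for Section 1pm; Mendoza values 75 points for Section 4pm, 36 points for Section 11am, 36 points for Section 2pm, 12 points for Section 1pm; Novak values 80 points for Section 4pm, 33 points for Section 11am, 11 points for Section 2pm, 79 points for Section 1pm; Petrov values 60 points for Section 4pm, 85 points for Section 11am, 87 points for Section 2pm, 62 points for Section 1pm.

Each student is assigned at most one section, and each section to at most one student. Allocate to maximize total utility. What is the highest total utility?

Treat this as an assignment problem: match each student to one section.
Optimal: Tanaka→Section 11am (23 points), Mendoza→Section 4pm (75 points), Novak→Section 1pm (79 points), Petrov→Section 2pm (87 points) — total 23+75+79+87 = 264 points.
Row-greedy (each student in turn takes its best remaining section) gives 255 points, worse by 9.
Next-best assignment: Tanaka→Section 4pm, Mendoza→Section 11am, Novak→Section 1pm, Petrov→Section 2pm = 255 points.
Swapping Novak↔Petrov (Novak→Section 2pm 11 points, Petrov→Section 1pm 62 points) loses 93.

Max total: 264 points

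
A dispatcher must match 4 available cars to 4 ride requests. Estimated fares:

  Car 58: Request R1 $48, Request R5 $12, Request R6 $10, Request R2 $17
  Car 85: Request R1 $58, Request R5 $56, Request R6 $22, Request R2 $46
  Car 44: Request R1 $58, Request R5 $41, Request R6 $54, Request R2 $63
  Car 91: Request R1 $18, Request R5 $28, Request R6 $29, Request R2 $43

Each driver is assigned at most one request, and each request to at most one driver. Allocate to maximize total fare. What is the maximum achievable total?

Optimal: Car 58→Request R1 ($48), Car 85→Request R5 ($56), Car 44→Request R6 ($54), Car 91→Request R2 ($43) — total 48+56+54+43 = $201.
Column-greedy (each request in turn goes to its best remaining driver) gives $145, worse by 56.

Max total: $201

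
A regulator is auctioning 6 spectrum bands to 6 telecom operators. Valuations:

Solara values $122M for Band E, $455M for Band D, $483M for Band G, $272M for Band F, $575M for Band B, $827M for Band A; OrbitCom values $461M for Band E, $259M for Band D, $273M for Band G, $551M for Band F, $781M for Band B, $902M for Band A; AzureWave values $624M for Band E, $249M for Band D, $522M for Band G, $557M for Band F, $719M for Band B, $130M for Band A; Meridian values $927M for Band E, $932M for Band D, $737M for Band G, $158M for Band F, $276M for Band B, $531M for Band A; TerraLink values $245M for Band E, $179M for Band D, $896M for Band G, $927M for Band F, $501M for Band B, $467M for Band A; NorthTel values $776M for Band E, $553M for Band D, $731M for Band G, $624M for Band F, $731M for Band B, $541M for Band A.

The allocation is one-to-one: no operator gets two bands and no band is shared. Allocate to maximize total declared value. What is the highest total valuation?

Treat this as an assignment problem: match each operator to one band.
Optimal: Solara→Band A ($827M), OrbitCom→Band B ($781M), AzureWave→Band E ($624M), Meridian→Band D ($932M), TerraLink→Band F ($927M), NorthTel→Band G ($731M) — total 827+781+624+932+927+731 = $4822M.
Max-entry greedy (repeatedly take the single best remaining cell) gives $4739M, worse by 83.
Next-best assignment: Solara→Band A, OrbitCom→Band B, AzureWave→Band F, Meridian→Band D, TerraLink→Band G, NorthTel→Band E = $4769M.

Max total: $4822M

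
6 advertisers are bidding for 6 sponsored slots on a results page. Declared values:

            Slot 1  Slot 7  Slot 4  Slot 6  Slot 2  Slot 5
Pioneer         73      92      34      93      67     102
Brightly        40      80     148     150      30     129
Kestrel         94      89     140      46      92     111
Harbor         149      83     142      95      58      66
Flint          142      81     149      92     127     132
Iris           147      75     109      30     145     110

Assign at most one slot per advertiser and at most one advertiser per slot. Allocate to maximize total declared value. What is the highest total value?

Maximum total: $808

Optimal: Pioneer→Slot 7 ($92), Brightly→Slot 6 ($150), Kestrel→Slot 4 ($140), Harbor→Slot 1 ($149), Flint→Slot 5 ($132), Iris→Slot 2 ($145) — total 92+150+140+149+132+145 = $808.
Max-entry greedy (repeatedly take the single best remaining cell) gives $796, worse by 12.
Next-best assignment: Pioneer→Slot 7, Brightly→Slot 6, Kestrel→Slot 5, Harbor→Slot 1, Flint→Slot 4, Iris→Slot 2 = $796.
Every other assignment is strictly worse.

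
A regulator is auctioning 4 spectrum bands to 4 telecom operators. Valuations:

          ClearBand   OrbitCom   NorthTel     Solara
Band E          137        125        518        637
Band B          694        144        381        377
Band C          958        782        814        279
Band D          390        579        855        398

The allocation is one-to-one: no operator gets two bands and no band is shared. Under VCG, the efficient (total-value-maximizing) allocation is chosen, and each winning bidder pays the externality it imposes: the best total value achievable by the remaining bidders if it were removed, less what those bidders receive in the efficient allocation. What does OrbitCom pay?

OrbitCom pays $264M.

Efficient allocation: ClearBand→Band B ($694M), OrbitCom→Band C ($782M), NorthTel→Band D ($855M), Solara→Band E ($637M); total welfare W = $2968M.
OrbitCom receives Band C at value $782M, so the others get W − 782 = $2186M.
Without OrbitCom: best allocation of the remaining 3 bidders over all 4 bands is ClearBand→Band C ($958M), NorthTel→Band D ($855M), Solara→Band E ($637M), total $2450M.
VCG payment = (others' best without OrbitCom) − (others' welfare with OrbitCom) = 2450 − 2186 = $264M.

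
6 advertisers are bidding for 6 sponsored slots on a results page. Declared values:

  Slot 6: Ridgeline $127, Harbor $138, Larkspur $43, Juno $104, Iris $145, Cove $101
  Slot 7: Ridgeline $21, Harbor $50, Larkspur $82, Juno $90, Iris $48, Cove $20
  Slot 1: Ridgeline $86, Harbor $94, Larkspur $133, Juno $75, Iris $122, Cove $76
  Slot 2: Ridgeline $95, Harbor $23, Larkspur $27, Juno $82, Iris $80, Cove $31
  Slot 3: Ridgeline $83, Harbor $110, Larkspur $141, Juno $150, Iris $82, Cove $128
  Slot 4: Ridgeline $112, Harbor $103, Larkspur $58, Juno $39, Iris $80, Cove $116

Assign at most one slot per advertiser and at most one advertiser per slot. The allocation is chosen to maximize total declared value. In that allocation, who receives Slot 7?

Larkspur receives Slot 7.

Optimal: Ridgeline→Slot 2 ($95), Harbor→Slot 6 ($138), Larkspur→Slot 7 ($82), Juno→Slot 3 ($150), Iris→Slot 1 ($122), Cove→Slot 4 ($116) — total 95+138+82+150+122+116 = $703.
Column-greedy (each slot in turn goes to its best remaining advertiser) gives $694, worse by 9.
Next-best assignment: Ridgeline→Slot 2, Harbor→Slot 6, Larkspur→Slot 3, Juno→Slot 7, Iris→Slot 1, Cove→Slot 4 = $702.
Swapping Larkspur↔Juno (Larkspur→Slot 3 $141, Juno→Slot 7 $90) loses 1.
Larkspur's own top slot is Slot 3 ($141), but forcing Larkspur→Slot 3 and reassigning the rest optimally gives only $702 — worse by 1.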